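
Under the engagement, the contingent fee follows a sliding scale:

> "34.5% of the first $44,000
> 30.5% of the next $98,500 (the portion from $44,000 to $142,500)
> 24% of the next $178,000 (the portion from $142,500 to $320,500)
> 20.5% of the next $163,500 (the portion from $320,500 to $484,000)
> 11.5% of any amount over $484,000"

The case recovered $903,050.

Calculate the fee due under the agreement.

$169,650.75

First $44,000 at 34.5% = $15,180.00
Next $98,500 at 30.5% = $30,042.50
Next $178,000 at 24% = $42,720.00
Next $163,500 at 20.5% = $33,517.50
Remaining $419,050 at 11.5% = $48,190.75
Fee: $15,180.00 + $30,042.50 + $42,720.00 + $33,517.50 + $48,190.75 = $169,650.75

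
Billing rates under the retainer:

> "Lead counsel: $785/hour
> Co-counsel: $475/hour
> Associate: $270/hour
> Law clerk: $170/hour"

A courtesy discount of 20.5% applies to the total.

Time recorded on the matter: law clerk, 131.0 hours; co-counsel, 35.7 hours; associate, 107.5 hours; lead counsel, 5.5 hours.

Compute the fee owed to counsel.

Lead counsel: 5.5 × $785 = $4,317.50
Co-counsel: 35.7 × $475 = $16,957.50
Associate: 107.5 × $270 = $29,025.00
Law clerk: 131.0 × $170 = $22,270.00
Subtotal: $72,570.00
Less 20.5% discount: −$14,876.85
Total: $72,570.00 − $14,876.85 = $57,693.15

$57,693.15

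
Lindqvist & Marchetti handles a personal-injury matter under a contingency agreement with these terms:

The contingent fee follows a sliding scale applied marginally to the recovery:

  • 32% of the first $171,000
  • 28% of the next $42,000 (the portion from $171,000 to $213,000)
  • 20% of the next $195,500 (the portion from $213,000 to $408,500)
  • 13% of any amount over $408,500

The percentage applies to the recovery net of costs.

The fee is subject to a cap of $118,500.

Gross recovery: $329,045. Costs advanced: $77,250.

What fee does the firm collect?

$74,239.00

Fee base (net of costs): $329,045 − $77,250 = $251,795
First $171,000 at 32% = $54,720.00
Next $42,000 at 28% = $11,760.00
Remaining $38,795 at 20% = $7,759.00
Fee: $54,720.00 + $11,760.00 + $7,759.00 = $74,239.00
$74,239.00 is under the $118,500 cap.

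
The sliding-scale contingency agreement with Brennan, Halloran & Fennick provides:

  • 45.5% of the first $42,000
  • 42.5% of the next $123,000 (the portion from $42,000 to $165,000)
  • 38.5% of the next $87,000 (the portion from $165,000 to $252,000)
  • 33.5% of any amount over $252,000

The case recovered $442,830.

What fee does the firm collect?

First $42,000 at 45.5% = $19,110.00
Next $123,000 at 42.5% = $52,275.00
Next $87,000 at 38.5% = $33,495.00
Remaining $190,830 at 33.5% = $63,928.05
Fee: $19,110.00 + $52,275.00 + $33,495.00 + $63,928.05 = $168,808.05

$168,808.05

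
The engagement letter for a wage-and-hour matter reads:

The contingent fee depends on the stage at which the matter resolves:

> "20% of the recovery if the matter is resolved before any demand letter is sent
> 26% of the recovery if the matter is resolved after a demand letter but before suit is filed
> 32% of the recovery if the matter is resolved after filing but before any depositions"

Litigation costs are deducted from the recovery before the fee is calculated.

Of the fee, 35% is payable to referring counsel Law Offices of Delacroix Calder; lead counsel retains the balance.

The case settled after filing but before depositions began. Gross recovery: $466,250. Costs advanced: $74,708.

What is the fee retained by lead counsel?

Fee base (net of costs): $466,250 − $74,708 = $391,542
The matter settled after filing but before depositions began, so the 32% rate applies.
$391,542 × 32% = $125,293.44
Referral share: 35% of $125,293.44 = $43,852.70; lead counsel retains $125,293.44 − $43,852.70 = $81,440.74.

$81,440.74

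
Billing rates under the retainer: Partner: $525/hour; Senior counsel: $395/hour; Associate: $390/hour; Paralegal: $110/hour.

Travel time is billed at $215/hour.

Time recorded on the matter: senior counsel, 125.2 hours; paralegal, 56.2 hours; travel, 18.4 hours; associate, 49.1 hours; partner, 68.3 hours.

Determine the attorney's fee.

$114,598.50

Partner: 68.3 × $525 = $35,857.50
Senior counsel: 125.2 × $395 = $49,454.00
Associate: 49.1 × $390 = $19,149.00
Paralegal: 56.2 × $110 = $6,182.00
Subtotal: $35,857.50 + $49,454.00 + $19,149.00 + $6,182.00 = $110,642.50
Travel: 18.4 × $215 = $3,956.00
Total: $110,642.50 + $3,956.00 = $114,598.50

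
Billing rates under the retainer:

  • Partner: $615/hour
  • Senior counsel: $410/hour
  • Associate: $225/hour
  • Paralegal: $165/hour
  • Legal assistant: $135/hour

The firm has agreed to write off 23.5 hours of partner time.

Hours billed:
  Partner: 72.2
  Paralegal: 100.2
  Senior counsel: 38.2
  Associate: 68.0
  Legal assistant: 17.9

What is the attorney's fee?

Partner: 72.2 × $615 = $44,403.00
Senior counsel: 38.2 × $410 = $15,662.00
Associate: 68.0 × $225 = $15,300.00
Paralegal: 100.2 × $165 = $16,533.00
Legal assistant: 17.9 × $135 = $2,416.50
Subtotal: $94,314.50
Write-off: 23.5 × $615 = $14,452.50
Total: $94,314.50 − $14,452.50 = $79,862.00

$79,862.00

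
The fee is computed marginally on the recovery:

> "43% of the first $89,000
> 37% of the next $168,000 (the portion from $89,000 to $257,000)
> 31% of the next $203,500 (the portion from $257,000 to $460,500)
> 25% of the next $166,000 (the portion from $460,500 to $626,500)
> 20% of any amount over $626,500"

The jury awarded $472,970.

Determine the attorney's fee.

First $89,000 at 43% = $38,270.00
Next $168,000 at 37% = $62,160.00
Next $203,500 at 31% = $63,085.00
Remaining $12,470 at 25% = $3,117.50
Fee: $38,270.00 + $62,160.00 + $63,085.00 + $3,117.50 = $166,632.50

$166,632.50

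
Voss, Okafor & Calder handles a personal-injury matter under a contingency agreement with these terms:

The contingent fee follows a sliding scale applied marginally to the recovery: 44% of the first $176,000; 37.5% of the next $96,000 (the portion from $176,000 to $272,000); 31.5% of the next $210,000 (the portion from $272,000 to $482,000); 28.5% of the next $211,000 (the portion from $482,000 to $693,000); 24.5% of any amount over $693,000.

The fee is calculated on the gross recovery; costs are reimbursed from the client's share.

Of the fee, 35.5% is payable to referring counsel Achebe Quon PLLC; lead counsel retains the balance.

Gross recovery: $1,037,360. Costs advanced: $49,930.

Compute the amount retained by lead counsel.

Fee base is the gross recovery, $1,037,360; costs are reimbursed separately.
First $176,000 at 44% = $77,440.00
Next $96,000 at 37.5% = $36,000.00
Next $210,000 at 31.5% = $66,150.00
Next $211,000 at 28.5% = $60,135.00
Remaining $344,360 at 24.5% = $84,368.20
Fee: $77,440.00 + $36,000.00 + $66,150.00 + $60,135.00 + $84,368.20 = $324,093.20
Referral share: 35.5% of $324,093.20 = $115,053.09; lead counsel retains $324,093.20 − $115,053.09 = $209,040.11.

$209,040.11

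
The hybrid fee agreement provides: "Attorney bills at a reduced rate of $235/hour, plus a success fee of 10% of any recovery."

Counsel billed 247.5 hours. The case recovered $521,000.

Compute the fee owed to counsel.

$110,262.50

Hourly: 247.5 × $235 = $58,162.50
Success fee: 10% of $521,000 = $52,100.00
Total: $58,162.50 + $52,100.00 = $110,262.50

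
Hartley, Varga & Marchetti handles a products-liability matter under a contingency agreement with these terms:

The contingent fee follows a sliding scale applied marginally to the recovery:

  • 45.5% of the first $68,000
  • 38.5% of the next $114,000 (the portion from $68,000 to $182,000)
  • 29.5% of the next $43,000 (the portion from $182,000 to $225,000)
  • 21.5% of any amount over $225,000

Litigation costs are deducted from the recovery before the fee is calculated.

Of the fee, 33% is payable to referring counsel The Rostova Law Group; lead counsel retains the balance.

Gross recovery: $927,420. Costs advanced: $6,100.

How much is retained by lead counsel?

Fee base (net of costs): $927,420 − $6,100 = $921,320
First $68,000 at 45.5% = $30,940.00
Next $114,000 at 38.5% = $43,890.00
Next $43,000 at 29.5% = $12,685.00
Remaining $696,320 at 21.5% = $149,708.80
Fee: $30,940.00 + $43,890.00 + $12,685.00 + $149,708.80 = $237,223.80
Referral share: 33% of $237,223.80 = $78,283.85; lead counsel retains $237,223.80 − $78,283.85 = $158,939.95.

$158,939.95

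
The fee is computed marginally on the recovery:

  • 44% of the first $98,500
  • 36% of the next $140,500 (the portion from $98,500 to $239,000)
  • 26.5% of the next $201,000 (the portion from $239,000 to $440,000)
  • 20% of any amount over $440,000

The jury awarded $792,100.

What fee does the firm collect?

$217,605.00

First $98,500 at 44% = $43,340.00
Next $140,500 at 36% = $50,580.00
Next $201,000 at 26.5% = $53,265.00
Remaining $352,100 at 20% = $70,420.00
Fee: $43,340.00 + $50,580.00 + $53,265.00 + $70,420.00 = $217,605.00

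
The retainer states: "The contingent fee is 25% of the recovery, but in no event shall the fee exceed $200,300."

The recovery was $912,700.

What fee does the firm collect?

$200,300.00

25% of $912,700 = $228,175.00
That exceeds the $200,300 cap, so the fee is capped at $200,300.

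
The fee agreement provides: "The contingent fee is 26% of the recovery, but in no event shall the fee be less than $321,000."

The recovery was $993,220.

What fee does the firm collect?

$321,000.00

26% of $993,220 = $258,237.20
That is below the $321,000 minimum, so the minimum applies.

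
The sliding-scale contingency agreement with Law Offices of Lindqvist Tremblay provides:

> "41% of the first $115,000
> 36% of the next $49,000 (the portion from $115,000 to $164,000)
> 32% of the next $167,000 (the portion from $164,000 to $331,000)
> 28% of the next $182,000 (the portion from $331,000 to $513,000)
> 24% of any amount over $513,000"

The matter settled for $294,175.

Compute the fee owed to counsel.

$106,446.00

First $115,000 at 41% = $47,150.00
Next $49,000 at 36% = $17,640.00
Remaining $130,175 at 32% = $41,656.00
Fee: $47,150.00 + $17,640.00 + $41,656.00 = $106,446.00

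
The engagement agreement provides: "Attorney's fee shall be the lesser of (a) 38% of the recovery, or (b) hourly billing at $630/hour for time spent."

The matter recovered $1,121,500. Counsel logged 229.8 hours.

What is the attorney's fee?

$144,774.00

(a) 38% of $1,121,500 = $426,170.00
(b) 229.8 × $630 = $144,774.00
The lesser is (b): $144,774.00.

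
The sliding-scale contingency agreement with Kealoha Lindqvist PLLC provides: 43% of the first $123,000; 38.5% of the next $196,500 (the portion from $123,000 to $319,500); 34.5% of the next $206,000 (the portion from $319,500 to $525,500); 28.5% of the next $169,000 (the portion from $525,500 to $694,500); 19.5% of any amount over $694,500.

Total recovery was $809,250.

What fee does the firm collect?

First $123,000 at 43% = $52,890.00
Next $196,500 at 38.5% = $75,652.50
Next $206,000 at 34.5% = $71,070.00
Next $169,000 at 28.5% = $48,165.00
Remaining $114,750 at 19.5% = $22,376.25
Fee: $52,890.00 + $75,652.50 + $71,070.00 + $48,165.00 + $22,376.25 = $270,153.75

$270,153.75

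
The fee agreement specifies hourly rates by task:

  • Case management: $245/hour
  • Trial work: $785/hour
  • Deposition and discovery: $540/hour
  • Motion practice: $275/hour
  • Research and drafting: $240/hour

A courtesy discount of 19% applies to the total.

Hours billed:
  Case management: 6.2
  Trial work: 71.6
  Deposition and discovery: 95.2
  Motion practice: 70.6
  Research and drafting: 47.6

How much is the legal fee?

Case management: 6.2 × $245 = $1,519.00
Trial work: 71.6 × $785 = $56,206.00
Deposition and discovery: 95.2 × $540 = $51,408.00
Motion practice: 70.6 × $275 = $19,415.00
Research and drafting: 47.6 × $240 = $11,424.00
Subtotal: $139,972.00
Less 19% discount: −$26,594.68
Total: $139,972.00 − $26,594.68 = $113,377.32

$113,377.32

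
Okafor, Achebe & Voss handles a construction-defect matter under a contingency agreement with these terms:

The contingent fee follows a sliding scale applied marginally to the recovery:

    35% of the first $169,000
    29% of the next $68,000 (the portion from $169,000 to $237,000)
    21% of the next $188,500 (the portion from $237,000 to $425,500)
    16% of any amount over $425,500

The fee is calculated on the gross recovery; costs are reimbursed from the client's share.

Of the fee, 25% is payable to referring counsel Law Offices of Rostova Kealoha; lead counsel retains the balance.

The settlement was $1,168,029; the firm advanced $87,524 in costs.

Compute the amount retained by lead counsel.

$177,944.73

Fee base is the gross recovery, $1,168,029; costs are reimbursed separately.
First $169,000 at 35% = $59,150.00
Next $68,000 at 29% = $19,720.00
Next $188,500 at 21% = $39,585.00
Remaining $742,529 at 16% = $118,804.64
Fee: $59,150.00 + $19,720.00 + $39,585.00 + $118,804.64 = $237,259.64
Referral share: 25% of $237,259.64 = $59,314.91; lead counsel retains $237,259.64 − $59,314.91 = $177,944.73.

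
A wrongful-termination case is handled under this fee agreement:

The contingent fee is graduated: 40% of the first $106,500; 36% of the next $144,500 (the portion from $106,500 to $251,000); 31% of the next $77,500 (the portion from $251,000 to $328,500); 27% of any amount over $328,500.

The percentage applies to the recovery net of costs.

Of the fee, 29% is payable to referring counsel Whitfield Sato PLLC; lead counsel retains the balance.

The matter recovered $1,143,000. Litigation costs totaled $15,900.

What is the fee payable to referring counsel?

$96,937.43

Fee base (net of costs): $1,143,000 − $15,900 = $1,127,100
First $106,500 at 40% = $42,600.00
Next $144,500 at 36% = $52,020.00
Next $77,500 at 31% = $24,025.00
Remaining $798,600 at 27% = $215,622.00
Fee: $42,600.00 + $52,020.00 + $24,025.00 + $215,622.00 = $334,267.00
Referral share: 29% of $334,267.00 = $96,937.43; lead counsel retains $334,267.00 − $96,937.43 = $237,329.57.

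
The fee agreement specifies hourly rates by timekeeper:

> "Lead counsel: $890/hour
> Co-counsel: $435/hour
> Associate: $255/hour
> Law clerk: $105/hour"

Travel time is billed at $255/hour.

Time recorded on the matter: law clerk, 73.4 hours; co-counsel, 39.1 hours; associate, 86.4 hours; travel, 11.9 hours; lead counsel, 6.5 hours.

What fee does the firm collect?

$55,567.00

Lead counsel: 6.5 × $890 = $5,785.00
Co-counsel: 39.1 × $435 = $17,008.50
Associate: 86.4 × $255 = $22,032.00
Law clerk: 73.4 × $105 = $7,707.00
Subtotal: $5,785.00 + $17,008.50 + $22,032.00 + $7,707.00 = $52,532.50
Travel: 11.9 × $255 = $3,034.50
Total: $52,532.50 + $3,034.50 = $55,567.00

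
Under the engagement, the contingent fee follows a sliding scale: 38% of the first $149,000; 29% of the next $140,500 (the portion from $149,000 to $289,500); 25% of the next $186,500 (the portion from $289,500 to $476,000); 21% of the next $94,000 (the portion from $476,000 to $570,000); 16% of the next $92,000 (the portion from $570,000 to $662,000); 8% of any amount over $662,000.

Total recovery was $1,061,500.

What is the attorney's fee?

First $149,000 at 38% = $56,620.00
Next $140,500 at 29% = $40,745.00
Next $186,500 at 25% = $46,625.00
Next $94,000 at 21% = $19,740.00
Next $92,000 at 16% = $14,720.00
Remaining $399,500 at 8% = $31,960.00
Fee: $56,620.00 + $40,745.00 + $46,625.00 + $19,740.00 + $14,720.00 + $31,960.00 = $210,410.00

$210,410.00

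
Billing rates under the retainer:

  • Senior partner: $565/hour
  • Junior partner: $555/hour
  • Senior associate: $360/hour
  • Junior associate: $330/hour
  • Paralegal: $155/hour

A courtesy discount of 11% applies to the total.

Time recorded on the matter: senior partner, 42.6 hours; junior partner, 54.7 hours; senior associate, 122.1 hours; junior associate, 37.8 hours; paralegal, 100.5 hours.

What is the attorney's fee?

$112,527.15

Senior partner: 42.6 × $565 = $24,069.00
Junior partner: 54.7 × $555 = $30,358.50
Senior associate: 122.1 × $360 = $43,956.00
Junior associate: 37.8 × $330 = $12,474.00
Paralegal: 100.5 × $155 = $15,577.50
Subtotal: $126,435.00
Less 11% discount: −$13,907.85
Total: $126,435.00 − $13,907.85 = $112,527.15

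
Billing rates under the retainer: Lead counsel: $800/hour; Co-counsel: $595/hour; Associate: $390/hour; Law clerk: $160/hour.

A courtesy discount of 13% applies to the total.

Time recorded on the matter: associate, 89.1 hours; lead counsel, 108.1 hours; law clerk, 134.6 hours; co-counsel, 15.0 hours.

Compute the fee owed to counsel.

$131,970.30

Lead counsel: 108.1 × $800 = $86,480.00
Co-counsel: 15.0 × $595 = $8,925.00
Associate: 89.1 × $390 = $34,749.00
Law clerk: 134.6 × $160 = $21,536.00
Subtotal: $151,690.00
Less 13% discount: −$19,719.70
Total: $151,690.00 − $19,719.70 = $131,970.30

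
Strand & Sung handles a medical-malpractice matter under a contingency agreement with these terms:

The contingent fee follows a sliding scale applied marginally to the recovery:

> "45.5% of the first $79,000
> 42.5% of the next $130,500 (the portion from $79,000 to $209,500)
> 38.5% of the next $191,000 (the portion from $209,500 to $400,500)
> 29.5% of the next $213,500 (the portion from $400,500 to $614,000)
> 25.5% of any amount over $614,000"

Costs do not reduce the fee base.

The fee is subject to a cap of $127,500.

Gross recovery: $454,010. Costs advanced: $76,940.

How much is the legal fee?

$127,500.00

Fee base is the gross recovery, $454,010; costs are reimbursed separately.
First $79,000 at 45.5% = $35,945.00
Next $130,500 at 42.5% = $55,462.50
Next $191,000 at 38.5% = $73,535.00
Remaining $53,510 at 29.5% = $15,785.45
Fee: $35,945.00 + $55,462.50 + $73,535.00 + $15,785.45 = $180,727.95
$180,727.95 exceeds the $127,500 cap, so the fee is capped at $127,500.00.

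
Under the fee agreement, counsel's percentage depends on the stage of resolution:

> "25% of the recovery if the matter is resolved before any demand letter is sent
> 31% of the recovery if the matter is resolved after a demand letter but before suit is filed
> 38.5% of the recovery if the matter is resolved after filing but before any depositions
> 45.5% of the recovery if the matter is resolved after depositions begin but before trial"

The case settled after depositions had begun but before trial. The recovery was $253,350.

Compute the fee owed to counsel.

$115,274.25

The matter settled after depositions had begun but before trial, so the 45.5% rate applies.
$253,350 × 45.5% = $115,274.25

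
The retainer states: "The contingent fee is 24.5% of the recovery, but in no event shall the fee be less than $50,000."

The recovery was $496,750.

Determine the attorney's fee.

24.5% of $496,750 = $121,703.75
That exceeds the $50,000 minimum.

$121,703.75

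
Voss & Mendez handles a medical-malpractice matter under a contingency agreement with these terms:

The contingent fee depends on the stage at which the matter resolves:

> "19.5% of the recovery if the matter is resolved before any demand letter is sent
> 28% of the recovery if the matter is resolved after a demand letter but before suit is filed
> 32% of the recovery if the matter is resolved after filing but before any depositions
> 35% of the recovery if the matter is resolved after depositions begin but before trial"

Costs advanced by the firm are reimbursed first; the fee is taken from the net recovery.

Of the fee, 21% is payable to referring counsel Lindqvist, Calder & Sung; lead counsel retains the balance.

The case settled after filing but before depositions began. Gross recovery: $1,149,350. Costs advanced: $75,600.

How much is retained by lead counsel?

$271,444.00

Fee base (net of costs): $1,149,350 − $75,600 = $1,073,750
The matter settled after filing but before depositions began, so the 32% rate applies.
$1,073,750 × 32% = $343,600.00
Referral share: 21% of $343,600.00 = $72,156.00; lead counsel retains $343,600.00 − $72,156.00 = $271,444.00.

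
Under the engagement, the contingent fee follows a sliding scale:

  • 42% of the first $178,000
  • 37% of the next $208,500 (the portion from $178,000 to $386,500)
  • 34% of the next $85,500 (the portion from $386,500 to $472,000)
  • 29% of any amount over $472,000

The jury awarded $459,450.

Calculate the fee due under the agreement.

$176,708.00

First $178,000 at 42% = $74,760.00
Next $208,500 at 37% = $77,145.00
Remaining $72,950 at 34% = $24,803.00
Fee: $74,760.00 + $77,145.00 + $24,803.00 = $176,708.00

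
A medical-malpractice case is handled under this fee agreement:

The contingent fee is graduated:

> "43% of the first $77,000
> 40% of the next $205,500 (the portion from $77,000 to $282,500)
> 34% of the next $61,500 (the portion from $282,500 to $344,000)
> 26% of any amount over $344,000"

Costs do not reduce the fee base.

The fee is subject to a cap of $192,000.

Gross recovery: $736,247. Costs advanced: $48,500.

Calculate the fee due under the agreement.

Fee base is the gross recovery, $736,247; costs are reimbursed separately.
First $77,000 at 43% = $33,110.00
Next $205,500 at 40% = $82,200.00
Next $61,500 at 34% = $20,910.00
Remaining $392,247 at 26% = $101,984.22
Fee: $33,110.00 + $82,200.00 + $20,910.00 + $101,984.22 = $238,204.22
$238,204.22 exceeds the $192,000 cap, so the fee is capped at $192,000.00.

$192,000.00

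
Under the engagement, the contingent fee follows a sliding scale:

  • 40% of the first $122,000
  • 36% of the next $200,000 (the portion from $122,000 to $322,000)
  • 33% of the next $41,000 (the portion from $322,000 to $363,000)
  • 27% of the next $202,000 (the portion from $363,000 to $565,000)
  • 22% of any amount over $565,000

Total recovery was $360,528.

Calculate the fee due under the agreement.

First $122,000 at 40% = $48,800.00
Next $200,000 at 36% = $72,000.00
Remaining $38,528 at 33% = $12,714.24
Fee: $48,800.00 + $72,000.00 + $12,714.24 = $133,514.24

$133,514.24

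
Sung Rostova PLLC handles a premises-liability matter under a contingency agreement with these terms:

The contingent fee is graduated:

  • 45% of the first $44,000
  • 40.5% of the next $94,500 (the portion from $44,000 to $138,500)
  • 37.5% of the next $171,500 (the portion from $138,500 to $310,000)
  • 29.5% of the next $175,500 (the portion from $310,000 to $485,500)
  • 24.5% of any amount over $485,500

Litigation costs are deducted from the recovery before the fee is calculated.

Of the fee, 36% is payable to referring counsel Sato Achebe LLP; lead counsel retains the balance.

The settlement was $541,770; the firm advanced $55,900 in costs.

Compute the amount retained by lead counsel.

Fee base (net of costs): $541,770 − $55,900 = $485,870
First $44,000 at 45% = $19,800.00
Next $94,500 at 40.5% = $38,272.50
Next $171,500 at 37.5% = $64,312.50
Next $175,500 at 29.5% = $51,772.50
Remaining $370 at 24.5% = $90.65
Fee: $19,800.00 + $38,272.50 + $64,312.50 + $51,772.50 + $90.65 = $174,248.15
Referral share: 36% of $174,248.15 = $62,729.33; lead counsel retains $174,248.15 − $62,729.33 = $111,518.82.

$111,518.82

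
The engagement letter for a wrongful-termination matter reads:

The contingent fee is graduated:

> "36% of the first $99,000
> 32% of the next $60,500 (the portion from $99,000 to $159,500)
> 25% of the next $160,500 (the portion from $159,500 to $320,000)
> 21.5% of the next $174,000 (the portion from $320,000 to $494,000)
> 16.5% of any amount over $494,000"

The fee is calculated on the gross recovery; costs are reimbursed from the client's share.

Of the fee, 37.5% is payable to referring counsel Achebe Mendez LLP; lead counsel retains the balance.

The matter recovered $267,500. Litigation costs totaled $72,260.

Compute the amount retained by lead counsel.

$51,250.00

Fee base is the gross recovery, $267,500; costs are reimbursed separately.
First $99,000 at 36% = $35,640.00
Next $60,500 at 32% = $19,360.00
Remaining $108,000 at 25% = $27,000.00
Fee: $35,640.00 + $19,360.00 + $27,000.00 = $82,000.00
Referral share: 37.5% of $82,000.00 = $30,750.00; lead counsel retains $82,000.00 − $30,750.00 = $51,250.00.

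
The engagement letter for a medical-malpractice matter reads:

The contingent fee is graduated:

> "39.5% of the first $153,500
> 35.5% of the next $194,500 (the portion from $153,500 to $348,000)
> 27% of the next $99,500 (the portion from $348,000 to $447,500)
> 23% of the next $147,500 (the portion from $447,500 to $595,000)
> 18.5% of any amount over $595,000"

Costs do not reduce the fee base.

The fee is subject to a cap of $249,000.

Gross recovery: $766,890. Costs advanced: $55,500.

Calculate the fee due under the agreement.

$222,269.65

Fee base is the gross recovery, $766,890; costs are reimbursed separately.
First $153,500 at 39.5% = $60,632.50
Next $194,500 at 35.5% = $69,047.50
Next $99,500 at 27% = $26,865.00
Next $147,500 at 23% = $33,925.00
Remaining $171,890 at 18.5% = $31,799.65
Fee: $60,632.50 + $69,047.50 + $26,865.00 + $33,925.00 + $31,799.65 = $222,269.65
$222,269.65 is under the $249,000 cap.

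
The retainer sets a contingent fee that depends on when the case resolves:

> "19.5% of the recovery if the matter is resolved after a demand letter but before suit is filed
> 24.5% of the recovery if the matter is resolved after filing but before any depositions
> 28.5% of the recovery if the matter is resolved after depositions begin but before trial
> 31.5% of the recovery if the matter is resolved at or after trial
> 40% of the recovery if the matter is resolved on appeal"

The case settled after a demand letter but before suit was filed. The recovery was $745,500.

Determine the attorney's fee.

The matter settled after a demand letter but before suit was filed, so the 19.5% rate applies.
$745,500 × 19.5% = $145,372.50

$145,372.50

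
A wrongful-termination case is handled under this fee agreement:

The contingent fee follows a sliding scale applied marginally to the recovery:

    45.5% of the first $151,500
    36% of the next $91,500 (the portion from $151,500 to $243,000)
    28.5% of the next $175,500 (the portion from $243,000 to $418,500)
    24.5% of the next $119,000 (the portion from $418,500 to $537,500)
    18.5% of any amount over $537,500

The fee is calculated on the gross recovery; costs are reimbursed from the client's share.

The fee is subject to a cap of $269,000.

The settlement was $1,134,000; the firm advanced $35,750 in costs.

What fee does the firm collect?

Fee base is the gross recovery, $1,134,000; costs are reimbursed separately.
First $151,500 at 45.5% = $68,932.50
Next $91,500 at 36% = $32,940.00
Next $175,500 at 28.5% = $50,017.50
Next $119,000 at 24.5% = $29,155.00
Remaining $596,500 at 18.5% = $110,352.50
Fee: $68,932.50 + $32,940.00 + $50,017.50 + $29,155.00 + $110,352.50 = $291,397.50
$291,397.50 exceeds the $269,000 cap, so the fee is capped at $269,000.00.

$269,000.00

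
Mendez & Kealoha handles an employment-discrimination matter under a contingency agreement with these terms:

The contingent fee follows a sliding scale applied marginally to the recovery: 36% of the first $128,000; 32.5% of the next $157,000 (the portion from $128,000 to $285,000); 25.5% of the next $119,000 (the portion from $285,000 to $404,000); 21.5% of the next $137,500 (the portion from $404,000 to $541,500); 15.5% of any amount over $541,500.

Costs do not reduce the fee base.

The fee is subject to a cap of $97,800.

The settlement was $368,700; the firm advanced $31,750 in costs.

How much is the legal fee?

Fee base is the gross recovery, $368,700; costs are reimbursed separately.
First $128,000 at 36% = $46,080.00
Next $157,000 at 32.5% = $51,025.00
Remaining $83,700 at 25.5% = $21,343.50
Fee: $46,080.00 + $51,025.00 + $21,343.50 = $118,448.50
$118,448.50 exceeds the $97,800 cap, so the fee is capped at $97,800.00.

$97,800.00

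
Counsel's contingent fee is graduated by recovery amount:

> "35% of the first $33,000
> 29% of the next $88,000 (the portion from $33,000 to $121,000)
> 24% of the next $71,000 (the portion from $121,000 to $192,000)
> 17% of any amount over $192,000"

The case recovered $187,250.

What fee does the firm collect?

$52,970.00

First $33,000 at 35% = $11,550.00
Next $88,000 at 29% = $25,520.00
Remaining $66,250 at 24% = $15,900.00
Fee: $11,550.00 + $25,520.00 + $15,900.00 = $52,970.00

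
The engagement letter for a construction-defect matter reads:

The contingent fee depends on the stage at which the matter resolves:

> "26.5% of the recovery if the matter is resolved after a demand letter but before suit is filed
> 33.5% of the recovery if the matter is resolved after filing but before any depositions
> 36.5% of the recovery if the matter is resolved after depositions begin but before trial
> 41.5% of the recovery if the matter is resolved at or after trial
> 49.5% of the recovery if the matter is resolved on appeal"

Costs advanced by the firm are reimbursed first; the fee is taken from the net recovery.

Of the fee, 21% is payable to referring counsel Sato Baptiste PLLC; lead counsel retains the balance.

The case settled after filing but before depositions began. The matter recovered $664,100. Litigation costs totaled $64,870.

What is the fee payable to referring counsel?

$42,155.83

Fee base (net of costs): $664,100 − $64,870 = $599,230
The matter settled after filing but before depositions began, so the 33.5% rate applies.
$599,230 × 33.5% = $200,742.05
Referral share: 21% of $200,742.05 = $42,155.83; lead counsel retains $200,742.05 − $42,155.83 = $158,586.22.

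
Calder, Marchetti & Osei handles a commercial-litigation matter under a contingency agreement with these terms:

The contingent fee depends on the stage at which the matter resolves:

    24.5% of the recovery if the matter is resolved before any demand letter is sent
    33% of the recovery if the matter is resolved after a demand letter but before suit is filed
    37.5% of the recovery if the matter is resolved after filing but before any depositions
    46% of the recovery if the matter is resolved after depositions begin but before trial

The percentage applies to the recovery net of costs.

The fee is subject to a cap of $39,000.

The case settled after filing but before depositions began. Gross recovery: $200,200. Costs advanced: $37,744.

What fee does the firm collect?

$39,000.00

Fee base (net of costs): $200,200 − $37,744 = $162,456
The matter settled after filing but before depositions began, so the 37.5% rate applies.
$162,456 × 37.5% = $60,921.00
$60,921.00 exceeds the $39,000 cap, so the fee is capped at $39,000.00.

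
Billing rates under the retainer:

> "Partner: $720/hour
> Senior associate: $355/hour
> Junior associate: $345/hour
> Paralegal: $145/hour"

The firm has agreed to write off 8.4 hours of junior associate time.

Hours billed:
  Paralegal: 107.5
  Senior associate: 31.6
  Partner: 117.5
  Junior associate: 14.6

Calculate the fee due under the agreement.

$113,544.50

Partner: 117.5 × $720 = $84,600.00
Senior associate: 31.6 × $355 = $11,218.00
Junior associate: 14.6 × $345 = $5,037.00
Paralegal: 107.5 × $145 = $15,587.50
Subtotal: $116,442.50
Write-off: 8.4 × $345 = $2,898.00
Total: $116,442.50 − $2,898.00 = $113,544.50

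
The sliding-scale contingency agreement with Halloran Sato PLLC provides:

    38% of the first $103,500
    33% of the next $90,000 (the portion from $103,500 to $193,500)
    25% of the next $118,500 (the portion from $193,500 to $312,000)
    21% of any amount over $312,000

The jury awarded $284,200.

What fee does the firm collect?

$91,705.00

First $103,500 at 38% = $39,330.00
Next $90,000 at 33% = $29,700.00
Remaining $90,700 at 25% = $22,675.00
Fee: $39,330.00 + $29,700.00 + $22,675.00 = $91,705.00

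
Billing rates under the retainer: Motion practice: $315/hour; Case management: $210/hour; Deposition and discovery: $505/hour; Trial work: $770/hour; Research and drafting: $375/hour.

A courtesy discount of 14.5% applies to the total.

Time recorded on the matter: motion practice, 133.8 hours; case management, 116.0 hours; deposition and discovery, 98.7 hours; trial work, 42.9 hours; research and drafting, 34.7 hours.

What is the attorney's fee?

Motion practice: 133.8 × $315 = $42,147.00
Case management: 116.0 × $210 = $24,360.00
Deposition and discovery: 98.7 × $505 = $49,843.50
Trial work: 42.9 × $770 = $33,033.00
Research and drafting: 34.7 × $375 = $13,012.50
Subtotal: $162,396.00
Less 14.5% discount: −$23,547.42
Total: $162,396.00 − $23,547.42 = $138,848.58

$138,848.58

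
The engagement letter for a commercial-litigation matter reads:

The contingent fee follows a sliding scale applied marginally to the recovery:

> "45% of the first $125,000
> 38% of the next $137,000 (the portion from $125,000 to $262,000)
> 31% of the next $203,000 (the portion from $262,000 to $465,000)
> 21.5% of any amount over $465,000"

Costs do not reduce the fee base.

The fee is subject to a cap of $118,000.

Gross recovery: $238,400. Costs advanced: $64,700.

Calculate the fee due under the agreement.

Fee base is the gross recovery, $238,400; costs are reimbursed separately.
First $125,000 at 45% = $56,250.00
Remaining $113,400 at 38% = $43,092.00
Fee: $56,250.00 + $43,092.00 = $99,342.00
$99,342.00 is under the $118,000 cap.

$99,342.00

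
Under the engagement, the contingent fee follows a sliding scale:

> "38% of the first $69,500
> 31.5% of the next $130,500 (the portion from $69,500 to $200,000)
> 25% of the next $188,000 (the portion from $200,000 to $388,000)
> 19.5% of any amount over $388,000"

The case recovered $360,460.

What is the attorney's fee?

$107,632.50

First $69,500 at 38% = $26,410.00
Next $130,500 at 31.5% = $41,107.50
Remaining $160,460 at 25% = $40,115.00
Fee: $26,410.00 + $41,107.50 + $40,115.00 = $107,632.50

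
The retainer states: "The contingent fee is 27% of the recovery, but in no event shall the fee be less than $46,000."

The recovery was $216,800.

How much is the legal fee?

27% of $216,800 = $58,536.00
That exceeds the $46,000 minimum.

$58,536.00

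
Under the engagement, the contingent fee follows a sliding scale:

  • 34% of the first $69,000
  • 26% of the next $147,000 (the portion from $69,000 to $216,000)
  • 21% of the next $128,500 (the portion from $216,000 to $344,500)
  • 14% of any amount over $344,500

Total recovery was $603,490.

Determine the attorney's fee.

$124,923.60

First $69,000 at 34% = $23,460.00
Next $147,000 at 26% = $38,220.00
Next $128,500 at 21% = $26,985.00
Remaining $258,990 at 14% = $36,258.60
Fee: $23,460.00 + $38,220.00 + $26,985.00 + $36,258.60 = $124,923.60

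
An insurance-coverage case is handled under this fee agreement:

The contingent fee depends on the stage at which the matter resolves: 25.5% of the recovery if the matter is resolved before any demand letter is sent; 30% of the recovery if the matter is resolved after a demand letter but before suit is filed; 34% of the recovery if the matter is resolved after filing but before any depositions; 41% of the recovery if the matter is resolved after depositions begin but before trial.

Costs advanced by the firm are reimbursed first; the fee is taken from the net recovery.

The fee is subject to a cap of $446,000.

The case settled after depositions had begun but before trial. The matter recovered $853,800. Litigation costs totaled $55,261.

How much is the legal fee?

$327,400.99

Fee base (net of costs): $853,800 − $55,261 = $798,539
The matter settled after depositions had begun but before trial, so the 41% rate applies.
$798,539 × 41% = $327,400.99
$327,400.99 is under the $446,000 cap.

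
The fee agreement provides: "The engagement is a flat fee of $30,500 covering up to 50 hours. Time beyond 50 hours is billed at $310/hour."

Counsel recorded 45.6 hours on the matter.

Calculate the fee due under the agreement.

45.6 hours is within the 50-hour scope; only the flat fee applies.

$30,500.00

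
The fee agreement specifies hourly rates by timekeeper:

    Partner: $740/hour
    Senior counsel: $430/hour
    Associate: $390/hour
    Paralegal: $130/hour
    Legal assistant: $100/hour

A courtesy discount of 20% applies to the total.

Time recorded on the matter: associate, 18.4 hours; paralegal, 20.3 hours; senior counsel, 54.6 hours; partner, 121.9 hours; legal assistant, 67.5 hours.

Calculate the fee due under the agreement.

$104,199.20

Partner: 121.9 × $740 = $90,206.00
Senior counsel: 54.6 × $430 = $23,478.00
Associate: 18.4 × $390 = $7,176.00
Paralegal: 20.3 × $130 = $2,639.00
Legal assistant: 67.5 × $100 = $6,750.00
Subtotal: $130,249.00
Less 20% discount: −$26,049.80
Total: $130,249.00 − $26,049.80 = $104,199.20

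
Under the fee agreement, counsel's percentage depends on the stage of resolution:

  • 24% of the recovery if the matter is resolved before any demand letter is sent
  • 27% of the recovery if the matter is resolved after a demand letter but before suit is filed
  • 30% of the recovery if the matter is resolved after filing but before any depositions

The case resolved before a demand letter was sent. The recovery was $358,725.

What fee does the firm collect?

The matter resolved before a demand letter was sent, so the 24% rate applies.
$358,725 × 24% = $86,094.00

$86,094.00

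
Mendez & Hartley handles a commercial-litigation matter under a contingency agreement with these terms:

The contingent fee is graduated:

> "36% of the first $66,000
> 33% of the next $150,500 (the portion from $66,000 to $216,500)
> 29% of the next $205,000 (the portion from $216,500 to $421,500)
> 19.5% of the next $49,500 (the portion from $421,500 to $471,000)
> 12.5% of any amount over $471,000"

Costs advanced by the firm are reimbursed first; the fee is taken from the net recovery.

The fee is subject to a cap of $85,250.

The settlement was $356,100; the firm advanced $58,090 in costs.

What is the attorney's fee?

$85,250.00

Fee base (net of costs): $356,100 − $58,090 = $298,010
First $66,000 at 36% = $23,760.00
Next $150,500 at 33% = $49,665.00
Remaining $81,510 at 29% = $23,637.90
Fee: $23,760.00 + $49,665.00 + $23,637.90 = $97,062.90
$97,062.90 exceeds the $85,250 cap, so the fee is capped at $85,250.00.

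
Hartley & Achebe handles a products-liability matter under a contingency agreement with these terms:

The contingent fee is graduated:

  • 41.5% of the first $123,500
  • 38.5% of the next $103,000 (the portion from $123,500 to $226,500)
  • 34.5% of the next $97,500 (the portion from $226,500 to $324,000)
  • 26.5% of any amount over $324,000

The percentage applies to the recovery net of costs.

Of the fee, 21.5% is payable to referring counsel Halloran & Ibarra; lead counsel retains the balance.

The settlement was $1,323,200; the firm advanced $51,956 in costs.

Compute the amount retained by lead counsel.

$294,818.26

Fee base (net of costs): $1,323,200 − $51,956 = $1,271,244
First $123,500 at 41.5% = $51,252.50
Next $103,000 at 38.5% = $39,655.00
Next $97,500 at 34.5% = $33,637.50
Remaining $947,244 at 26.5% = $251,019.66
Fee: $51,252.50 + $39,655.00 + $33,637.50 + $251,019.66 = $375,564.66
Referral share: 21.5% of $375,564.66 = $80,746.40; lead counsel retains $375,564.66 − $80,746.40 = $294,818.26.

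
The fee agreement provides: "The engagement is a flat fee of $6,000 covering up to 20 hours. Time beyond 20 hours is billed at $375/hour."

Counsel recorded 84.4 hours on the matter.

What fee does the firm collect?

Flat fee: $6,000.00
Excess hours: 84.4 − 20 = 64.4
Overrun: 64.4 × $375 = $24,150.00
Total: $6,000.00 + $24,150.00 = $30,150.00

$30,150.00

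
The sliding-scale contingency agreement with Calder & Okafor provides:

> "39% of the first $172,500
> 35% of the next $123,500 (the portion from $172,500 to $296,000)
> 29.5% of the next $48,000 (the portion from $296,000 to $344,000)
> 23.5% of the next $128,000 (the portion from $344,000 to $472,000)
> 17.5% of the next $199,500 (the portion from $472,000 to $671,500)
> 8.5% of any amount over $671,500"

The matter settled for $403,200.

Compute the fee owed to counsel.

$138,572.00

First $172,500 at 39% = $67,275.00
Next $123,500 at 35% = $43,225.00
Next $48,000 at 29.5% = $14,160.00
Remaining $59,200 at 23.5% = $13,912.00
Fee: $67,275.00 + $43,225.00 + $14,160.00 + $13,912.00 = $138,572.00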